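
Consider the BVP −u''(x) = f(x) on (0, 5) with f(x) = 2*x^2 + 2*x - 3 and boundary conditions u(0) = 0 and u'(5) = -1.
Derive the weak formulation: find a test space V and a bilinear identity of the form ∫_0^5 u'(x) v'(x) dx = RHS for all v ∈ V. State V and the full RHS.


V = {v ∈ H^1(0, 5) : v(0) = 0} (test functions vanish at x = 0 where u is specified); weak form: ∫_0^5 u'v' dx = ∫_0^5 (2*x^2 + 2*x - 3) v dx − v(5) for all v ∈ V.

Multiply both sides by a test function v and integrate from 0 to 5:
  ∫_0^5 −u''(x) v(x) dx = ∫_0^5 f(x) v(x) dx.
Integrate the LHS by parts once:
  ∫_0^5 −u'' v dx = −[u'(x) v(x)]_0^5 + ∫_0^5 u'(x) v'(x) dx.
Thus ∫_0^5 u'(x) v'(x) dx = ∫_0^5 f(x) v(x) dx + [u'(x) v(x)]_0^5.
Choose V so that boundary terms are either known or forced to vanish.
Mixed BC: u(0) = 0 (Dirichlet) and u'(5) = -1 (Neumann). Define V = {v ∈ H^1(0, 5) : v(0) = 0}. Then [u' v]_0^5 = u'(5)·v(5) − u'(0)·0 = − v(5).
Weak formulation: find u (satisfying any essential BC) such that ∫_0^5 u'(x) v'(x) dx = ∫_0^5 f v dx − v(5) for all v ∈ V (Dirichlet at 0 absorbed into V; Neumann datum at x = 5 contributes the boundary term).
Substituting f(x) = 2*x^2 + 2*x - 3, the right-hand side is ∫_0^5 (2*x^2 + 2*x - 3) v dx − v(5).


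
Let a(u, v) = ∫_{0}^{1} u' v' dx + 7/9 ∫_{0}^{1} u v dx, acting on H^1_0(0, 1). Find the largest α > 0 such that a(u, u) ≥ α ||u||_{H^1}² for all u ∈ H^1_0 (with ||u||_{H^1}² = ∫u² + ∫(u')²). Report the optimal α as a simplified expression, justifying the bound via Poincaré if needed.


α = (7/9 + π^2)/(1 + π^2)

Coercivity of a(·,·) on H^1_0(0, 1) means a(u, u) ≥ α ||u||_{H^1}² for every u ∈ H^1_0.
The interval has length L = 1, and Poincaré/coercivity depend only on L. Here a(u, u) = ∫(u')² + (7/9)·∫u².
Here 0 < c = 7/9 < 1. The condition a(u,u) ≥ α||u||_{H^1}² reads (1−α)∫(u')² ≥ (α−c)∫u². Any admissible α is ≤ 1 (rapidly oscillating u have ∫u²/∫(u')² → 0), and α = 1 would force 0 ≥ (1−c)∫u², impossible since c < 1; so 1−α > 0. By the sharp Poincaré inequality on H^1_0 of an interval of length L, ∫(u')² ≥ (π/L)²∫u² with equality for the first sine mode sin(π(x−x₀)/L) (x₀ the left endpoint), so the inequality holds for all u iff (1−α)(π/L)² ≥ α − c, i.e. α ≤ ((π/L)² + c)/((π/L)² + 1) = (1 + c(L/π)²)/(1 + (L/π)²). With (π/L)² = π^2 and c = 7/9, the largest admissible constant is α = ((π/L)² + c)/((π/L)² + 1).
Simplifying, α = (7/9 + π^2)/(1 + π^2).


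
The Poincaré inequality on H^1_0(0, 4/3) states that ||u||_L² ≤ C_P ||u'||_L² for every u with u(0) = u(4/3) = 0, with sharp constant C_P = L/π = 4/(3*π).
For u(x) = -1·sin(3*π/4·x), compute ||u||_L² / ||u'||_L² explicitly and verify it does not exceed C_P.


||u||_L² / ||u'||_L² = 4/(3*π) = C_P.

u(x) = -1·sin(3*π/4·x), so u'(x) = -3*π*cos(3*π*x/4)/4.
Writing u(x) = A·sin(kπx/L) with A = -1 and k = 1, use ∫_0^L sin²(kπx/L) dx = L/2 and ∫_0^L cos²(kπx/L) dx = L/2.
u² = 1·sin²(3*π/4·x) and (u')² = 9*π^2/16·cos²(3*π/4·x), and each of sin², cos² integrates to L/2 = 2/3 over (0, 4/3).
∫_0^4/3 u² dx = 2/3, so ||u||_L² = sqrt(6)/3.
∫_0^4/3 (u')² dx = 3*π^2/8, so ||u'||_L² = sqrt(6)*π/4.
Ratio ||u||_L² / ||u'||_L² = 4/(3*π).
Sharp Poincaré constant on H^1_0(0, 4/3) is C_P = L/π = 4/(3*π), achieved by sin(3*π/4·x).
This is the k = 1 eigenfunction (up to amplitude), so the ratio equals the sharp Poincaré constant exactly.


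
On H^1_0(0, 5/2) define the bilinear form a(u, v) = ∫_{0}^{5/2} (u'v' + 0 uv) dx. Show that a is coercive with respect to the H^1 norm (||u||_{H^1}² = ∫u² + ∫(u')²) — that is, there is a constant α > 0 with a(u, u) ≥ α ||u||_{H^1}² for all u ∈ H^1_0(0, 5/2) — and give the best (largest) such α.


α = 4*π^2/(25 + 4*π^2)

Coercivity of a(·,·) on H^1_0(0, 5/2) means a(u, u) ≥ α ||u||_{H^1}² for every u ∈ H^1_0.
The interval has length L = 5/2, and Poincaré/coercivity depend only on L. Here a(u, u) = ∫(u')² + (0)·∫u².
Here c = 0, so a(u,u) = ∫(u')² alone. The condition a(u,u) ≥ α||u||_{H^1}² reads (1−α)∫(u')² ≥ (α−c)∫u². Any admissible α is ≤ 1 (rapidly oscillating u have ∫u²/∫(u')² → 0), and α = 1 would force 0 ≥ (1−c)∫u², impossible since c < 1; so 1−α > 0. By the sharp Poincaré inequality on H^1_0 of an interval of length L, ∫(u')² ≥ (π/L)²∫u² with equality for the first sine mode sin(π(x−x₀)/L) (x₀ the left endpoint), so the inequality holds for all u iff (1−α)(π/L)² ≥ α − c, i.e. α ≤ ((π/L)² + c)/((π/L)² + 1) = (1 + c(L/π)²)/(1 + (L/π)²). (Direct route, valid since c ≤ 0: Poincaré gives c∫u² ≥ c(L/π)²∫(u')², so a(u,u) ≥ (1 + c(L/π)²)∫(u')², while ||u||_{H^1}² ≤ (1 + (L/π)²)∫(u')²; dividing yields the same α.) With (π/L)² = 4*π^2/25 and c = 0, the largest admissible constant is α = ((π/L)² + c)/((π/L)² + 1).
Simplifying, α = 4*π^2/(25 + 4*π^2).


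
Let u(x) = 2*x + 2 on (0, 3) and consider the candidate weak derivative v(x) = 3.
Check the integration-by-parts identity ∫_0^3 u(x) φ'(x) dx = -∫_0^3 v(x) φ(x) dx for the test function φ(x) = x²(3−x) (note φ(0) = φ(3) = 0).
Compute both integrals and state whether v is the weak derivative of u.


LHS = -27/2, RHS = -81/4. No, v is not the weak derivative of u.

u(x) = 2*x + 2, classical derivative u'(x) = 2.
φ(x) = x²(3−x), so φ'(x) = 3*x*(2 - x).
Note φ(0) = φ(3) = 0, so the boundary term u·φ vanishes.
LHS = ∫_0^3 u(x) φ'(x) dx = ∫_0^3 (-6*x^3 + 6*x^2 + 12*x) dx. Term by term:
  ∫_0^3 -6*x^3 dx = -243/2;  ∫_0^3 6*x^2 dx = 54;  ∫_0^3 12*x dx = 54.
Sum: -243/2 + 54 + 54 = -27/2.
So LHS = -27/2.
∫_0^3 v(x) φ(x) dx = ∫_0^3 (-3*x^3 + 9*x^2) dx. Term by term:
  ∫_0^3 -3*x^3 dx = -243/4;  ∫_0^3 9*x^2 dx = 81.
Sum: -243/4 + 81 = 81/4.
So RHS = -∫_0^3 v(x) φ(x) dx = -81/4.
LHS − RHS = 27/4 ≠ 0, so the identity fails.
(For a valid weak derivative the identity must hold for EVERY test function, in particular this one. The failure shows v is NOT the weak derivative of u.)
Correct weak derivative would be u'(x) = 2.


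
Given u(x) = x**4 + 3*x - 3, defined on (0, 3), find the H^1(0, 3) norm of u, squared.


||u||_{H^1}^2 = 285714/35

The H^1 norm (squared) on an interval (0, L) is
  ||u||_{H^1}^2 = ∫_0^L u(x)^2 dx + ∫_0^L u'(x)^2 dx.
Compute u'(x) = 4*x**3 + 3.
Then u(x)^2 = x**8 + 6*x**5 - 6*x**4 + 9*x**2 - 18*x + 9 and u'(x)^2 = 16*x**6 + 24*x**3 + 9.
Integrate each monomial from 0 to 3 using ∫_0^3 c·x^n dx = c·3^(n+1)/(n+1):
  ∫_0^3 u(x)^2 dx = ∫_0^3 (x^8 + 6*x^5 - 6*x^4 + 9*x^2 - 18*x + 9) dx. Term by term:
    ∫_0^3 x^8 dx = 2187;  ∫_0^3 6*x^5 dx = 729;  ∫_0^3 -6*x^4 dx = -1458/5;
    ∫_0^3 9*x^2 dx = 81;  ∫_0^3 -18*x dx = -81;  ∫_0^3 9 dx = 27.
  Sum: 2187 + 729 − 1458/5 + 81 − 81 + 27 = 13257/5.
  ∫_0^3 u'(x)^2 dx = ∫_0^3 (16*x^6 + 24*x^3 + 9) dx. Term by term:
    ∫_0^3 16*x^6 dx = 34992/7;  ∫_0^3 24*x^3 dx = 486;  ∫_0^3 9 dx = 27.
  Sum: 34992/7 + 486 + 27 = 38583/7.
Adding: ||u||_{H^1}^2 = 13257/5 + 38583/7 = 285714/35.


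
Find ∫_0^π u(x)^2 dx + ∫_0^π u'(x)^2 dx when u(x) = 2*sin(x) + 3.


||u||_{H^1(0,π)}^2 = 24 + 13*π

u'(x) = 2*cos(x).
Expand u² and (u')² and integrate term by term on (0, π), using: for integers n ≥ 1, ∫_0^π sin²(nx) dx = ∫_0^π cos²(nx) dx = π/2; for n ≠ n', ∫_0^π sin(nx)sin(n'x) dx = ∫_0^π cos(nx)cos(n'x) dx = 0; and by product-to-sum, ∫_0^π sin(nx)cos(n'x) dx = ½∫_0^π [sin((n+n')x) + sin((n−n')x)] dx, which is 0 when n+n' is even and 2n/(n²−n'²) when n+n' is odd (it need not vanish on (0, π)). For the constant mode: ∫_0^π 1 dx = π, ∫_0^π cos(nx) dx = 0, ∫_0^π sin(nx) dx = (1−(−1)^n)/n.
  u² squared terms: (3)²·∫1 dx = 9·π = 9*π;  (2)²·∫sin(x)² dx = 4·π/2 = 2*π.
  u² cross terms: 2·(3)·(2)·∫1·sin(x) dx = 12·(2) = 24.
  So ∫_0^π u² dx = 9*π + 2*π + 24 = 24 + 11*π.
  (u')² squared terms: (2)²·∫cos(x)² dx = 4·π/2 = 2*π.
  So ∫_0^π (u')² dx = 2*π.
||u||_{H^1}^2 = (24 + 11*π) + (2*π) = 24 + 13*π.


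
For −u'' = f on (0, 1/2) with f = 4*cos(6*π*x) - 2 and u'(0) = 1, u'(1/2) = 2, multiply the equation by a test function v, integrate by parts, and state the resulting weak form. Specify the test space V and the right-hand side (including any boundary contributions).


V = H^1(0, 1/2) (v unrestricted at boundary; u is determined up to an additive constant); weak form: ∫_0^1/2 u'v' dx = ∫_0^1/2 (4*cos(6*π*x) - 2) v dx + 2·v(1/2) − v(0) for all v ∈ V.

Multiply both sides by a test function v and integrate from 0 to 1/2:
  ∫_0^1/2 −u''(x) v(x) dx = ∫_0^1/2 f(x) v(x) dx.
Integrate the LHS by parts once:
  ∫_0^1/2 −u'' v dx = −[u'(x) v(x)]_0^1/2 + ∫_0^1/2 u'(x) v'(x) dx.
Thus ∫_0^1/2 u'(x) v'(x) dx = ∫_0^1/2 f(x) v(x) dx + [u'(x) v(x)]_0^1/2.
Choose V so that boundary terms are either known or forced to vanish.
u has inhomogeneous Neumann u'(0) = 1, u'(1/2) = 2. [u' v]_0^1/2 = (2)·v(1/2) − (1)·v(0) = 2·v(1/2) − v(0). Take V = H^1(0, 1/2); boundary term becomes part of RHS.
Weak formulation: find u (satisfying any essential BC) such that ∫_0^1/2 u'(x) v'(x) dx = ∫_0^1/2 f v dx + 2·v(1/2) − v(0) for all v ∈ V (Neumann data are natural BCs: they enter the RHS as boundary terms).
Substituting f(x) = 4*cos(6*π*x) - 2, the right-hand side is ∫_0^1/2 (4*cos(6*π*x) - 2) v dx + 2·v(1/2) − v(0).
Compatibility check (pure Neumann): taking v ≡ 1 ∈ V gives 0 = ∫_0^1/2 f dx + (2) − (1), i.e. ∫_0^1/2 f dx must equal u'(0) − u'(1/2) = -1. Indeed ∫_0^1/2 (4*cos(6*π*x) - 2) dx = -1, so the data are compatible. The solution is then unique only up to an additive constant (fix it e.g. by requiring ∫_0^1/2 u dx = 0).


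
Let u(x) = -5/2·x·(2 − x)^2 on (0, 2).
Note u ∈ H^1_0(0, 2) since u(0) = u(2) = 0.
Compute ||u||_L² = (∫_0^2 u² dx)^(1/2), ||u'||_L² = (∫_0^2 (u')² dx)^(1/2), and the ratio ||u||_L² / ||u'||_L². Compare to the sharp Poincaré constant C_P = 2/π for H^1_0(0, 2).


||u||_L² / ||u'||_L² = sqrt(14)/7 < C_P = 2/π.

u(x) = -5/2·x·(2 − x)^2, so u'(x) = 5*(2 - 3*x)*(x/2 - 1).
u(x) = -5/2·x·(2 − x)^2 vanishes at x = 0 and x = 2, so u ∈ H^1_0(0, 2). Differentiate via the product rule and integrate the resulting polynomials term by term.
  ∫_0^2 u² dx = ∫_0^2 (25*x^6/4 - 50*x^5 + 150*x^4 - 200*x^3 + 100*x^2) dx. Term by term:
    ∫_0^2 25*x^6/4 dx = 800/7;  ∫_0^2 -50*x^5 dx = -1600/3;  ∫_0^2 150*x^4 dx = 960;
    ∫_0^2 -200*x^3 dx = -800;  ∫_0^2 100*x^2 dx = 800/3.
  Sum: 800/7 − 1600/3 + 960 − 800 + 800/3 = 160/21.
  ∫_0^2 (u')² dx = ∫_0^2 (225*x^4/4 - 300*x^3 + 550*x^2 - 400*x + 100) dx. Term by term:
    ∫_0^2 225*x^4/4 dx = 360;  ∫_0^2 -300*x^3 dx = -1200;  ∫_0^2 550*x^2 dx = 4400/3;
    ∫_0^2 -400*x dx = -800;  ∫_0^2 100 dx = 200.
  Sum: 360 − 1200 + 4400/3 − 800 + 200 = 80/3.
∫_0^2 u² dx = 160/21, so ||u||_L² = 4*sqrt(210)/21.
∫_0^2 (u')² dx = 80/3, so ||u'||_L² = 4*sqrt(15)/3.
Ratio ||u||_L² / ||u'||_L² = sqrt(14)/7.
Sharp Poincaré constant on H^1_0(0, 2) is C_P = L/π = 2/π, achieved by sin(π/2·x).
A polynomial bump cannot attain the sharp Poincaré constant (only the first sine eigenfunction does), so the ratio is strictly less than C_P, consistent with ||u||_L² ≤ C_P ||u'||_L².


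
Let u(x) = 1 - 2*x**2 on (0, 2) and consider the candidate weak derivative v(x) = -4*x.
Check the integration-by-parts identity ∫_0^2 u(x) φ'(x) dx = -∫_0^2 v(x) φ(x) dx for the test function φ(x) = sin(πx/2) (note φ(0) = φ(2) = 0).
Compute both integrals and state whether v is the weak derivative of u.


LHS = 16/π, RHS = 16/π. Yes, v = u' weakly.

u(x) = 1 - 2*x**2, classical derivative u'(x) = -4*x.
φ(x) = sin(πx/2), so φ'(x) = π*cos(π*x/2)/2.
Note φ(0) = φ(2) = 0, so the boundary term u·φ vanishes.
LHS = ∫_0^2 u(x) φ'(x) dx = ∫_0^2 (-π*x^2*cos(π*x/2) + π*cos(π*x/2)/2) dx. Term by term:
  ∫_0^2 π*cos(π*x/2)/2 dx = 0;  ∫_0^2 -π*x^2*cos(π*x/2) dx = 16/π.
Sum: 0 + 16/π = 16/π.
So LHS = 16/π.
∫_0^2 v(x) φ(x) dx = ∫_0^2 (-4*x*sin(π*x/2)) dx. Term by term:
  ∫_0^2 -4*x*sin(π*x/2) dx = -16/π.
So RHS = -∫_0^2 v(x) φ(x) dx = 16/π.
LHS = RHS, so the identity holds for this test φ.
Moreover u is smooth here and v(x) = u'(x) = -4*x pointwise, so the identity holds for every test function. Hence v is the weak derivative of u.


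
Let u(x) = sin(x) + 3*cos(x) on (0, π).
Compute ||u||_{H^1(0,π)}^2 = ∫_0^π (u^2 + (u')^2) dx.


||u||_{H^1(0,π)}^2 = 10*π

u'(x) = -3*sin(x) + cos(x).
Expand u² and (u')² and integrate term by term on (0, π), using: for integers n ≥ 1, ∫_0^π sin²(nx) dx = ∫_0^π cos²(nx) dx = π/2; for n ≠ n', ∫_0^π sin(nx)sin(n'x) dx = ∫_0^π cos(nx)cos(n'x) dx = 0; and by product-to-sum, ∫_0^π sin(nx)cos(n'x) dx = ½∫_0^π [sin((n+n')x) + sin((n−n')x)] dx, which is 0 when n+n' is even and 2n/(n²−n'²) when n+n' is odd (it need not vanish on (0, π)).
  u² squared terms: (3)²·∫cos(x)² dx = 9·π/2 = 9*π/2;  (1)²·∫sin(x)² dx = 1·π/2 = π/2.
  u² cross terms: 2·(3)·(1)·∫cos(x)·sin(x) dx = 6·(0) = 0.
  So ∫_0^π u² dx = 9*π/2 + π/2 + 0 = 5*π.
  (u')² squared terms: (-3)²·∫sin(x)² dx = 9·π/2 = 9*π/2;  (1)²·∫cos(x)² dx = 1·π/2 = π/2.
  (u')² cross terms: 2·(-3)·(1)·∫sin(x)·cos(x) dx = -6·(0) = 0.
  So ∫_0^π (u')² dx = 9*π/2 + π/2 + 0 = 5*π.
||u||_{H^1}^2 = (5*π) + (5*π) = 10*π.


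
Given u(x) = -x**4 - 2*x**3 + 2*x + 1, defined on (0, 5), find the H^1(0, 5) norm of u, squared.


||u||_{H^1}^2 = 96073825/126

The H^1 norm (squared) on an interval (0, L) is
  ||u||_{H^1}^2 = ∫_0^L u(x)^2 dx + ∫_0^L u'(x)^2 dx.
Compute u'(x) = -4*x**3 - 6*x**2 + 2.
Then u(x)^2 = x**8 + 4*x**7 + 4*x**6 - 4*x**5 - 10*x**4 - 4*x**3 + 4*x**2 + 4*x + 1 and u'(x)^2 = 16*x**6 + 48*x**5 + 36*x**4 - 16*x**3 - 24*x**2 + 4.
Integrate each monomial from 0 to 5 using ∫_0^5 c·x^n dx = c·5^(n+1)/(n+1):
  ∫_0^5 u(x)^2 dx = ∫_0^5 (x^8 + 4*x^7 + 4*x^6 - 4*x^5 - 10*x^4 - 4*x^3 + 4*x^2 + 4*x + 1) dx. Term by term:
    ∫_0^5 x^8 dx = 1953125/9;  ∫_0^5 4*x^7 dx = 390625/2;  ∫_0^5 4*x^6 dx = 312500/7;
    ∫_0^5 -4*x^5 dx = -31250/3;  ∫_0^5 -10*x^4 dx = -6250;  ∫_0^5 -4*x^3 dx = -625;
    ∫_0^5 4*x^2 dx = 500/3;  ∫_0^5 4*x dx = 50;  ∫_0^5 1 dx = 5.
  Sum: 1953125/9 + 390625/2 + 312500/7 − 31250/3 − 6250 − 625 + 500/3 + 50 + 5 = 55427305/126.
  ∫_0^5 u'(x)^2 dx = ∫_0^5 (16*x^6 + 48*x^5 + 36*x^4 - 16*x^3 - 24*x^2 + 4) dx. Term by term:
    ∫_0^5 16*x^6 dx = 1250000/7;  ∫_0^5 48*x^5 dx = 125000;  ∫_0^5 36*x^4 dx = 22500;
    ∫_0^5 -16*x^3 dx = -2500;  ∫_0^5 -24*x^2 dx = -1000;  ∫_0^5 4 dx = 20.
  Sum: 1250000/7 + 125000 + 22500 − 2500 − 1000 + 20 = 2258140/7.
Adding: ||u||_{H^1}^2 = 55427305/126 + 2258140/7 = 96073825/126.


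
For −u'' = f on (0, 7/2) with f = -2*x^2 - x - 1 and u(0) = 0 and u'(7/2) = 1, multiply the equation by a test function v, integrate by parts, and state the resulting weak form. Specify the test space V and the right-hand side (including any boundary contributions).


V = {v ∈ H^1(0, 7/2) : v(0) = 0} (test functions vanish at x = 0 where u is specified); weak form: ∫_0^7/2 u'v' dx = ∫_0^7/2 (-2*x^2 - x - 1) v dx + v(7/2) for all v ∈ V.

Multiply both sides by a test function v and integrate from 0 to 7/2:
  ∫_0^7/2 −u''(x) v(x) dx = ∫_0^7/2 f(x) v(x) dx.
Integrate the LHS by parts once:
  ∫_0^7/2 −u'' v dx = −[u'(x) v(x)]_0^7/2 + ∫_0^7/2 u'(x) v'(x) dx.
Thus ∫_0^7/2 u'(x) v'(x) dx = ∫_0^7/2 f(x) v(x) dx + [u'(x) v(x)]_0^7/2.
Choose V so that boundary terms are either known or forced to vanish.
Mixed BC: u(0) = 0 (Dirichlet) and u'(7/2) = 1 (Neumann). Define V = {v ∈ H^1(0, 7/2) : v(0) = 0}. Then [u' v]_0^7/2 = u'(7/2)·v(7/2) − u'(0)·0 = v(7/2).
Weak formulation: find u (satisfying any essential BC) such that ∫_0^7/2 u'(x) v'(x) dx = ∫_0^7/2 f v dx + v(7/2) for all v ∈ V (Dirichlet at 0 absorbed into V; Neumann datum at x = 7/2 contributes the boundary term).
Substituting f(x) = -2*x^2 - x - 1, the right-hand side is ∫_0^7/2 (-2*x^2 - x - 1) v dx + v(7/2).


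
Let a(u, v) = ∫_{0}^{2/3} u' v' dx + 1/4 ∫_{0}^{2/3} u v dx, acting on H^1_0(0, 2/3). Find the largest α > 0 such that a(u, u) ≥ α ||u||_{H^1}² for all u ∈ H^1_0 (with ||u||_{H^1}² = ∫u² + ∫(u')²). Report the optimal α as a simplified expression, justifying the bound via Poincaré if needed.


α = (1 + 9*π^2)/(4 + 9*π^2)

Coercivity of a(·,·) on H^1_0(0, 2/3) means a(u, u) ≥ α ||u||_{H^1}² for every u ∈ H^1_0.
The interval has length L = 2/3, and Poincaré/coercivity depend only on L. Here a(u, u) = ∫(u')² + (1/4)·∫u².
Here 0 < c = 1/4 < 1. The condition a(u,u) ≥ α||u||_{H^1}² reads (1−α)∫(u')² ≥ (α−c)∫u². Any admissible α is ≤ 1 (rapidly oscillating u have ∫u²/∫(u')² → 0), and α = 1 would force 0 ≥ (1−c)∫u², impossible since c < 1; so 1−α > 0. By the sharp Poincaré inequality on H^1_0 of an interval of length L, ∫(u')² ≥ (π/L)²∫u² with equality for the first sine mode sin(π(x−x₀)/L) (x₀ the left endpoint), so the inequality holds for all u iff (1−α)(π/L)² ≥ α − c, i.e. α ≤ ((π/L)² + c)/((π/L)² + 1) = (1 + c(L/π)²)/(1 + (L/π)²). With (π/L)² = 9*π^2/4 and c = 1/4, the largest admissible constant is α = ((π/L)² + c)/((π/L)² + 1).
Simplifying, α = (1 + 9*π^2)/(4 + 9*π^2).


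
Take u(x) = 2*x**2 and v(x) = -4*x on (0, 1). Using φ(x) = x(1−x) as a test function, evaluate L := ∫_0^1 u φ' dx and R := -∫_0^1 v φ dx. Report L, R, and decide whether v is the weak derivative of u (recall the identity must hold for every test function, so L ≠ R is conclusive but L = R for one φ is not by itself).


LHS = -1/3, RHS = 1/3. No, v is not the weak derivative of u.

u(x) = 2*x**2, classical derivative u'(x) = 4*x.
φ(x) = x(1−x), so φ'(x) = 1 - 2*x.
Note φ(0) = φ(1) = 0, so the boundary term u·φ vanishes.
LHS = ∫_0^1 u(x) φ'(x) dx = ∫_0^1 (-4*x^3 + 2*x^2) dx. Term by term:
  ∫_0^1 -4*x^3 dx = -1;  ∫_0^1 2*x^2 dx = 2/3.
Sum: -1 + 2/3 = -1/3.
So LHS = -1/3.
∫_0^1 v(x) φ(x) dx = ∫_0^1 (4*x^3 - 4*x^2) dx. Term by term:
  ∫_0^1 4*x^3 dx = 1;  ∫_0^1 -4*x^2 dx = -4/3.
Sum: 1 − 4/3 = -1/3.
So RHS = -∫_0^1 v(x) φ(x) dx = 1/3.
LHS − RHS = -2/3 ≠ 0, so the identity fails.
(For a valid weak derivative the identity must hold for EVERY test function, in particular this one. The failure shows v is NOT the weak derivative of u.)
Correct weak derivative would be u'(x) = 4*x.


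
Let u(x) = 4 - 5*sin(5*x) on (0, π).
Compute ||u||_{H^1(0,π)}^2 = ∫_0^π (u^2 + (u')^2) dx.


||u||_{H^1(0,π)}^2 = -16 + 341*π

u'(x) = -25*cos(5*x).
Expand u² and (u')² and integrate term by term on (0, π), using: for integers n ≥ 1, ∫_0^π sin²(nx) dx = ∫_0^π cos²(nx) dx = π/2; for n ≠ n', ∫_0^π sin(nx)sin(n'x) dx = ∫_0^π cos(nx)cos(n'x) dx = 0; and by product-to-sum, ∫_0^π sin(nx)cos(n'x) dx = ½∫_0^π [sin((n+n')x) + sin((n−n')x)] dx, which is 0 when n+n' is even and 2n/(n²−n'²) when n+n' is odd (it need not vanish on (0, π)). For the constant mode: ∫_0^π 1 dx = π, ∫_0^π cos(nx) dx = 0, ∫_0^π sin(nx) dx = (1−(−1)^n)/n.
  u² squared terms: (4)²·∫1 dx = 16·π = 16*π;  (-5)²·∫sin(5x)² dx = 25·π/2 = 25*π/2.
  u² cross terms: 2·(4)·(-5)·∫1·sin(5x) dx = -40·(2/5) = -16.
  So ∫_0^π u² dx = 16*π + 25*π/2 − 16 = -16 + 57*π/2.
  (u')² squared terms: (-25)²·∫cos(5x)² dx = 625·π/2 = 625*π/2.
  So ∫_0^π (u')² dx = 625*π/2.
||u||_{H^1}^2 = (-16 + 57*π/2) + (625*π/2) = -16 + 341*π.


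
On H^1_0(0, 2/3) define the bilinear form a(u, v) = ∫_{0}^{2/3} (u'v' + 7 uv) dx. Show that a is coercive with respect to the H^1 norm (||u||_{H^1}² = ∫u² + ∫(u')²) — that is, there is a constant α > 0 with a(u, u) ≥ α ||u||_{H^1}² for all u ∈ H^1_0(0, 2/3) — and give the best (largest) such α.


α = 1

Coercivity of a(·,·) on H^1_0(0, 2/3) means a(u, u) ≥ α ||u||_{H^1}² for every u ∈ H^1_0.
The interval has length L = 2/3, and Poincaré/coercivity depend only on L. Here a(u, u) = ∫(u')² + (7)·∫u².
Here c = 7 ≥ 1, so a(u,u) = ∫(u')² + c∫u² ≥ ∫(u')² + ∫u² = ||u||_{H^1}², i.e. α = 1 works. No larger α is possible: a(u,u) ≥ α||u||_{H^1}² means (1−α)∫(u')² ≥ (α−c)∫u², and for the modes u_n = sin(nπ(x−x₀)/L) (x₀ the left endpoint) one has ∫u_n²/∫(u_n')² = (L/(nπ))² → 0, so a(u_n,u_n)/||u_n||_{H^1}² → 1. Hence the optimal constant is α = 1.
Therefore α = 1.


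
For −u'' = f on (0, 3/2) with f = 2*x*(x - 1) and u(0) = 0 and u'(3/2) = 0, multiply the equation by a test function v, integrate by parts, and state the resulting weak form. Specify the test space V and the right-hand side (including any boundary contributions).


V = {v ∈ H^1(0, 3/2) : v(0) = 0} (test functions vanish at x = 0 where u is specified); weak form: ∫_0^3/2 u'v' dx = ∫_0^3/2 (2*x*(x - 1)) v dx for all v ∈ V.

Multiply both sides by a test function v and integrate from 0 to 3/2:
  ∫_0^3/2 −u''(x) v(x) dx = ∫_0^3/2 f(x) v(x) dx.
Integrate the LHS by parts once:
  ∫_0^3/2 −u'' v dx = −[u'(x) v(x)]_0^3/2 + ∫_0^3/2 u'(x) v'(x) dx.
Thus ∫_0^3/2 u'(x) v'(x) dx = ∫_0^3/2 f(x) v(x) dx + [u'(x) v(x)]_0^3/2.
Choose V so that boundary terms are either known or forced to vanish.
Mixed BC: u(0) = 0 (Dirichlet) and u'(3/2) = 0 (Neumann). Define V = {v ∈ H^1(0, 3/2) : v(0) = 0}. Then [u' v]_0^3/2 = u'(3/2)·v(3/2) − u'(0)·0 = 0.
Weak formulation: find u (satisfying any essential BC) such that ∫_0^3/2 u'(x) v'(x) dx = ∫_0^3/2 f v dx for all v ∈ V (Dirichlet at 0 absorbed into V; the Neumann datum at x = 3/2 is zero, so no boundary term remains).
Substituting f(x) = 2*x*(x - 1), the right-hand side is ∫_0^3/2 (2*x*(x - 1)) v dx.


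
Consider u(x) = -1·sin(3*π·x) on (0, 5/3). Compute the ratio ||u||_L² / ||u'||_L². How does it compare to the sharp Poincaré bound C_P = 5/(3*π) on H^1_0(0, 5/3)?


||u||_L² / ||u'||_L² = 1/(3*π) < C_P = 5/(3*π).

u(x) = -1·sin(3*π·x), so u'(x) = -3*π*cos(3*π*x).
Writing u(x) = A·sin(kπx/L) with A = -1 and k = 5, use ∫_0^L sin²(kπx/L) dx = L/2 and ∫_0^L cos²(kπx/L) dx = L/2.
u² = 1·sin²(3*π·x) and (u')² = 9*π^2·cos²(3*π·x), and each of sin², cos² integrates to L/2 = 5/6 over (0, 5/3).
∫_0^5/3 u² dx = 5/6, so ||u||_L² = sqrt(30)/6.
∫_0^5/3 (u')² dx = 15*π^2/2, so ||u'||_L² = sqrt(30)*π/2.
Ratio ||u||_L² / ||u'||_L² = 1/(3*π).
Sharp Poincaré constant on H^1_0(0, 5/3) is C_P = L/π = 5/(3*π), achieved by sin(3*π/5·x).
This is the k = 5 harmonic; the ratio L/(kπ) is strictly less than C_P = L/π, consistent with the sharp inequality ||u||_L² ≤ C_P ||u'||_L².


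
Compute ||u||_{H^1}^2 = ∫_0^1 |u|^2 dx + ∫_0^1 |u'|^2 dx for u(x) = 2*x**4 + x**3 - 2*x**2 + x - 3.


||u||_{H^1}^2 = 4742/315

The H^1 norm (squared) on an interval (0, L) is
  ||u||_{H^1}^2 = ∫_0^L u(x)^2 dx + ∫_0^L u'(x)^2 dx.
Compute u'(x) = 8*x**3 + 3*x**2 - 4*x + 1.
Then u(x)^2 = 4*x**8 + 4*x**7 - 7*x**6 - 6*x**4 - 10*x**3 + 13*x**2 - 6*x + 9 and u'(x)^2 = 64*x**6 + 48*x**5 - 55*x**4 - 8*x**3 + 22*x**2 - 8*x + 1.
Integrate each monomial from 0 to 1 using ∫_0^1 c·x^n dx = c·1^(n+1)/(n+1):
  ∫_0^1 u(x)^2 dx = ∫_0^1 (4*x^8 + 4*x^7 - 7*x^6 - 6*x^4 - 10*x^3 + 13*x^2 - 6*x + 9) dx. Term by term:
    ∫_0^1 4*x^8 dx = 4/9;  ∫_0^1 4*x^7 dx = 1/2;  ∫_0^1 -7*x^6 dx = -1;
    ∫_0^1 -6*x^4 dx = -6/5;  ∫_0^1 -10*x^3 dx = -5/2;  ∫_0^1 13*x^2 dx = 13/3;
    ∫_0^1 -6*x dx = -3;  ∫_0^1 9 dx = 9.
  Sum: 4/9 + 1/2 − 1 − 6/5 − 5/2 + 13/3 − 3 + 9 = 296/45.
  ∫_0^1 u'(x)^2 dx = ∫_0^1 (64*x^6 + 48*x^5 - 55*x^4 - 8*x^3 + 22*x^2 - 8*x + 1) dx. Term by term:
    ∫_0^1 64*x^6 dx = 64/7;  ∫_0^1 48*x^5 dx = 8;  ∫_0^1 -55*x^4 dx = -11;
    ∫_0^1 -8*x^3 dx = -2;  ∫_0^1 22*x^2 dx = 22/3;  ∫_0^1 -8*x dx = -4;
    ∫_0^1 1 dx = 1.
  Sum: 64/7 + 8 − 11 − 2 + 22/3 − 4 + 1 = 178/21.
Adding: ||u||_{H^1}^2 = 296/45 + 178/21 = 4742/315.


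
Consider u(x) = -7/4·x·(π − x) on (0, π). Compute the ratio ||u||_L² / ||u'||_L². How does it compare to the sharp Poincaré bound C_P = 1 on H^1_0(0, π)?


||u||_L² / ||u'||_L² = sqrt(10)*π/10 < C_P = 1.

u(x) = -7/4·x·(π − x), so u'(x) = 7*x/2 - 7*π/4.
u(x) = -7/4·x·(π − x) vanishes at x = 0 and x = π, so u ∈ H^1_0(0, π). Differentiate via the product rule and integrate the resulting polynomials term by term.
  ∫_0^π u² dx = ∫_0^π (49*x^4/16 - 49*π*x^3/8 + 49*π^2*x^2/16) dx. Term by term:
    ∫_0^π 49*x^4/16 dx = 49*π^5/80;  ∫_0^π -49*π*x^3/8 dx = -49*π^5/32;  ∫_0^π 49*π^2*x^2/16 dx = 49*π^5/48.
  Sum: 49*π^5/80 − 49*π^5/32 + 49*π^5/48 = 49*π^5/480.
  ∫_0^π (u')² dx = ∫_0^π (49*x^2/4 - 49*π*x/4 + 49*π^2/16) dx. Term by term:
    ∫_0^π 49*x^2/4 dx = 49*π^3/12;  ∫_0^π -49*π*x/4 dx = -49*π^3/8;  ∫_0^π 49*π^2/16 dx = 49*π^3/16.
  Sum: 49*π^3/12 − 49*π^3/8 + 49*π^3/16 = 49*π^3/48.
∫_0^π u² dx = 49*π^5/480, so ||u||_L² = 7*sqrt(30)*π^(5/2)/120.
∫_0^π (u')² dx = 49*π^3/48, so ||u'||_L² = 7*sqrt(3)*π^(3/2)/12.
Ratio ||u||_L² / ||u'||_L² = sqrt(10)*π/10.
Sharp Poincaré constant on H^1_0(0, π) is C_P = L/π = 1, achieved by sin(x).
A polynomial bump cannot attain the sharp Poincaré constant (only the first sine eigenfunction does), so the ratio is strictly less than C_P, consistent with ||u||_L² ≤ C_P ||u'||_L².


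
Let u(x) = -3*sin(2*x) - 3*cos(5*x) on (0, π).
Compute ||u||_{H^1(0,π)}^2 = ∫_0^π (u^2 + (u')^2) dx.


||u||_{H^1(0,π)}^2 = -624/7 + 279*π/2

u'(x) = 15*sin(5*x) - 6*cos(2*x).
Expand u² and (u')² and integrate term by term on (0, π), using: for integers n ≥ 1, ∫_0^π sin²(nx) dx = ∫_0^π cos²(nx) dx = π/2; for n ≠ n', ∫_0^π sin(nx)sin(n'x) dx = ∫_0^π cos(nx)cos(n'x) dx = 0; and by product-to-sum, ∫_0^π sin(nx)cos(n'x) dx = ½∫_0^π [sin((n+n')x) + sin((n−n')x)] dx, which is 0 when n+n' is even and 2n/(n²−n'²) when n+n' is odd (it need not vanish on (0, π)).
  u² squared terms: (-3)²·∫cos(5x)² dx = 9·π/2 = 9*π/2;  (-3)²·∫sin(2x)² dx = 9·π/2 = 9*π/2.
  u² cross terms: 2·(-3)·(-3)·∫cos(5x)·sin(2x) dx = 18·(-4/21) = -24/7.
  So ∫_0^π u² dx = 9*π/2 + 9*π/2 − 24/7 = -24/7 + 9*π.
  (u')² squared terms: (-6)²·∫cos(2x)² dx = 36·π/2 = 18*π;  (15)²·∫sin(5x)² dx = 225·π/2 = 225*π/2.
  (u')² cross terms: 2·(-6)·(15)·∫cos(2x)·sin(5x) dx = -180·(10/21) = -600/7.
  So ∫_0^π (u')² dx = 18*π + 225*π/2 − 600/7 = -600/7 + 261*π/2.
||u||_{H^1}^2 = (-24/7 + 9*π) + (-600/7 + 261*π/2) = -624/7 + 279*π/2.


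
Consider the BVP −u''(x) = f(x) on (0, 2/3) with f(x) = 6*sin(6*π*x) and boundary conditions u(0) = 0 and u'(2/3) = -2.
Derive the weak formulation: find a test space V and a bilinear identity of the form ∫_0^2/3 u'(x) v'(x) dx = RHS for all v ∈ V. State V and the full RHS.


V = {v ∈ H^1(0, 2/3) : v(0) = 0} (test functions vanish at x = 0 where u is specified); weak form: ∫_0^2/3 u'v' dx = ∫_0^2/3 (6*sin(6*π*x)) v dx − 2·v(2/3) for all v ∈ V.

Multiply both sides by a test function v and integrate from 0 to 2/3:
  ∫_0^2/3 −u''(x) v(x) dx = ∫_0^2/3 f(x) v(x) dx.
Integrate the LHS by parts once:
  ∫_0^2/3 −u'' v dx = −[u'(x) v(x)]_0^2/3 + ∫_0^2/3 u'(x) v'(x) dx.
Thus ∫_0^2/3 u'(x) v'(x) dx = ∫_0^2/3 f(x) v(x) dx + [u'(x) v(x)]_0^2/3.
Choose V so that boundary terms are either known or forced to vanish.
Mixed BC: u(0) = 0 (Dirichlet) and u'(2/3) = -2 (Neumann). Define V = {v ∈ H^1(0, 2/3) : v(0) = 0}. Then [u' v]_0^2/3 = u'(2/3)·v(2/3) − u'(0)·0 = − 2·v(2/3).
Weak formulation: find u (satisfying any essential BC) such that ∫_0^2/3 u'(x) v'(x) dx = ∫_0^2/3 f v dx − 2·v(2/3) for all v ∈ V (Dirichlet at 0 absorbed into V; Neumann datum at x = 2/3 contributes the boundary term).
Substituting f(x) = 6*sin(6*π*x), the right-hand side is ∫_0^2/3 (6*sin(6*π*x)) v dx − 2·v(2/3).


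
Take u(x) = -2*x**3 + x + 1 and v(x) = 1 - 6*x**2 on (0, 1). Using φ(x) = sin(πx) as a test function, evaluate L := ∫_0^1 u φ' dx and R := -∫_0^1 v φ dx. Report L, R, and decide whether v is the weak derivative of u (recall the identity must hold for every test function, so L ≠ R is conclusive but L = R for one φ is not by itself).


LHS = -24/π^3 + 4/π, RHS = -24/π^3 + 4/π. Yes, v = u' weakly.

u(x) = -2*x**3 + x + 1, classical derivative u'(x) = 1 - 6*x**2.
φ(x) = sin(πx), so φ'(x) = π*cos(π*x).
Note φ(0) = φ(1) = 0, so the boundary term u·φ vanishes.
LHS = ∫_0^1 u(x) φ'(x) dx = ∫_0^1 (-2*π*x^3*cos(π*x) + π*x*cos(π*x) + π*cos(π*x)) dx. Term by term:
  ∫_0^1 π*cos(π*x) dx = 0;  ∫_0^1 π*x*cos(π*x) dx = -2/π;  ∫_0^1 -2*π*x^3*cos(π*x) dx = -24/π^3 + 6/π.
Sum: 0 − 2/π + -24/π^3 + 6/π = -24/π^3 + 4/π.
So LHS = -24/π^3 + 4/π.
∫_0^1 v(x) φ(x) dx = ∫_0^1 (-6*x^2*sin(π*x) + sin(π*x)) dx. Term by term:
  ∫_0^1 -6*x^2*sin(π*x) dx = -6/π + 24/π^3;  ∫_0^1 sin(π*x) dx = 2/π.
Sum: -6/π + 24/π^3 + 2/π = -4/π + 24/π^3.
So RHS = -∫_0^1 v(x) φ(x) dx = -24/π^3 + 4/π.
LHS = RHS, so the identity holds for this test φ.
Moreover u is smooth here and v(x) = u'(x) = 1 - 6*x**2 pointwise, so the identity holds for every test function. Hence v is the weak derivative of u.


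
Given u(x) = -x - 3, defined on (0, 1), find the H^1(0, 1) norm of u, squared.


||u||_{H^1}^2 = 40/3

The H^1 norm (squared) on an interval (0, L) is
  ||u||_{H^1}^2 = ∫_0^L u(x)^2 dx + ∫_0^L u'(x)^2 dx.
Compute u'(x) = -1.
Then u(x)^2 = x**2 + 6*x + 9 and u'(x)^2 = 1.
Integrate each monomial from 0 to 1 using ∫_0^1 c·x^n dx = c·1^(n+1)/(n+1):
  ∫_0^1 u(x)^2 dx = ∫_0^1 (x^2 + 6*x + 9) dx. Term by term:
    ∫_0^1 x^2 dx = 1/3;  ∫_0^1 6*x dx = 3;  ∫_0^1 9 dx = 9.
  Sum: 1/3 + 3 + 9 = 37/3.
  ∫_0^1 u'(x)^2 dx = ∫_0^1 (1) dx. Term by term:
    ∫_0^1 1 dx = 1.
Adding: ||u||_{H^1}^2 = 37/3 + 1 = 40/3.


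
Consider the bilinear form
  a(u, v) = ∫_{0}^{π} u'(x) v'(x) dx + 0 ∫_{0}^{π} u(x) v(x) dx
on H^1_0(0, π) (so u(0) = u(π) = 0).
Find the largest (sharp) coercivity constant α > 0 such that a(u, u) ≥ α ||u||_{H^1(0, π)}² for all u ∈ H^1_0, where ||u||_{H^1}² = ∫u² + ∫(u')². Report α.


α = 1/2

Coercivity of a(·,·) on H^1_0(0, π) means a(u, u) ≥ α ||u||_{H^1}² for every u ∈ H^1_0.
The interval has length L = π, and Poincaré/coercivity depend only on L. Here a(u, u) = ∫(u')² + (0)·∫u².
Here c = 0, so a(u,u) = ∫(u')² alone. The condition a(u,u) ≥ α||u||_{H^1}² reads (1−α)∫(u')² ≥ (α−c)∫u². Any admissible α is ≤ 1 (rapidly oscillating u have ∫u²/∫(u')² → 0), and α = 1 would force 0 ≥ (1−c)∫u², impossible since c < 1; so 1−α > 0. By the sharp Poincaré inequality on H^1_0 of an interval of length L, ∫(u')² ≥ (π/L)²∫u² with equality for the first sine mode sin(π(x−x₀)/L) (x₀ the left endpoint), so the inequality holds for all u iff (1−α)(π/L)² ≥ α − c, i.e. α ≤ ((π/L)² + c)/((π/L)² + 1) = (1 + c(L/π)²)/(1 + (L/π)²). (Direct route, valid since c ≤ 0: Poincaré gives c∫u² ≥ c(L/π)²∫(u')², so a(u,u) ≥ (1 + c(L/π)²)∫(u')², while ||u||_{H^1}² ≤ (1 + (L/π)²)∫(u')²; dividing yields the same α.) With (π/L)² = 1 and c = 0, the largest admissible constant is α = ((π/L)² + c)/((π/L)² + 1).
Simplifying, α = 1/2.


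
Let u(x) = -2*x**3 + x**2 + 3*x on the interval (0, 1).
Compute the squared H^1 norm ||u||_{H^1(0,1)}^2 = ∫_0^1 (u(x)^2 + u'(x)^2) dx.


||u||_{H^1}^2 = 325/42

The H^1 norm (squared) on an interval (0, L) is
  ||u||_{H^1}^2 = ∫_0^L u(x)^2 dx + ∫_0^L u'(x)^2 dx.
Compute u'(x) = -6*x**2 + 2*x + 3.
Then u(x)^2 = 4*x**6 - 4*x**5 - 11*x**4 + 6*x**3 + 9*x**2 and u'(x)^2 = 36*x**4 - 24*x**3 - 32*x**2 + 12*x + 9.
Integrate each monomial from 0 to 1 using ∫_0^1 c·x^n dx = c·1^(n+1)/(n+1):
  ∫_0^1 u(x)^2 dx = ∫_0^1 (4*x^6 - 4*x^5 - 11*x^4 + 6*x^3 + 9*x^2) dx. Term by term:
    ∫_0^1 4*x^6 dx = 4/7;  ∫_0^1 -4*x^5 dx = -2/3;  ∫_0^1 -11*x^4 dx = -11/5;
    ∫_0^1 6*x^3 dx = 3/2;  ∫_0^1 9*x^2 dx = 3.
  Sum: 4/7 − 2/3 − 11/5 + 3/2 + 3 = 463/210.
  ∫_0^1 u'(x)^2 dx = ∫_0^1 (36*x^4 - 24*x^3 - 32*x^2 + 12*x + 9) dx. Term by term:
    ∫_0^1 36*x^4 dx = 36/5;  ∫_0^1 -24*x^3 dx = -6;  ∫_0^1 -32*x^2 dx = -32/3;
    ∫_0^1 12*x dx = 6;  ∫_0^1 9 dx = 9.
  Sum: 36/5 − 6 − 32/3 + 6 + 9 = 83/15.
Adding: ||u||_{H^1}^2 = 463/210 + 83/15 = 325/42.


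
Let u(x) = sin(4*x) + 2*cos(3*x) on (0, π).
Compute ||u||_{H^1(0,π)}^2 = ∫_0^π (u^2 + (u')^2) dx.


||u||_{H^1(0,π)}^2 = 320/7 + 57*π/2

u'(x) = -6*sin(3*x) + 4*cos(4*x).
Expand u² and (u')² and integrate term by term on (0, π), using: for integers n ≥ 1, ∫_0^π sin²(nx) dx = ∫_0^π cos²(nx) dx = π/2; for n ≠ n', ∫_0^π sin(nx)sin(n'x) dx = ∫_0^π cos(nx)cos(n'x) dx = 0; and by product-to-sum, ∫_0^π sin(nx)cos(n'x) dx = ½∫_0^π [sin((n+n')x) + sin((n−n')x)] dx, which is 0 when n+n' is even and 2n/(n²−n'²) when n+n' is odd (it need not vanish on (0, π)).
  u² squared terms: (2)²·∫cos(3x)² dx = 4·π/2 = 2*π;  (1)²·∫sin(4x)² dx = 1·π/2 = π/2.
  u² cross terms: 2·(2)·(1)·∫cos(3x)·sin(4x) dx = 4·(8/7) = 32/7.
  So ∫_0^π u² dx = 2*π + π/2 + 32/7 = 32/7 + 5*π/2.
  (u')² squared terms: (-6)²·∫sin(3x)² dx = 36·π/2 = 18*π;  (4)²·∫cos(4x)² dx = 16·π/2 = 8*π.
  (u')² cross terms: 2·(-6)·(4)·∫sin(3x)·cos(4x) dx = -48·(-6/7) = 288/7.
  So ∫_0^π (u')² dx = 18*π + 8*π + 288/7 = 288/7 + 26*π.
||u||_{H^1}^2 = (32/7 + 5*π/2) + (288/7 + 26*π) = 320/7 + 57*π/2.


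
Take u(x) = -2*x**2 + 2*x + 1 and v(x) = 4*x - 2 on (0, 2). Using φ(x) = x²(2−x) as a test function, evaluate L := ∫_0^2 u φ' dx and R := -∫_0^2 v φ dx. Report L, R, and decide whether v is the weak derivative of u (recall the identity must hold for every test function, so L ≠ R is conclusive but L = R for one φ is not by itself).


LHS = 56/15, RHS = -56/15. No, v is not the weak derivative of u.

u(x) = -2*x**2 + 2*x + 1, classical derivative u'(x) = 2 - 4*x.
φ(x) = x²(2−x), so φ'(x) = x*(4 - 3*x).
Note φ(0) = φ(2) = 0, so the boundary term u·φ vanishes.
LHS = ∫_0^2 u(x) φ'(x) dx = ∫_0^2 (6*x^4 - 14*x^3 + 5*x^2 + 4*x) dx. Term by term:
  ∫_0^2 6*x^4 dx = 192/5;  ∫_0^2 -14*x^3 dx = -56;  ∫_0^2 5*x^2 dx = 40/3;
  ∫_0^2 4*x dx = 8.
Sum: 192/5 − 56 + 40/3 + 8 = 56/15.
So LHS = 56/15.
∫_0^2 v(x) φ(x) dx = ∫_0^2 (-4*x^4 + 10*x^3 - 4*x^2) dx. Term by term:
  ∫_0^2 -4*x^4 dx = -128/5;  ∫_0^2 10*x^3 dx = 40;  ∫_0^2 -4*x^2 dx = -32/3.
Sum: -128/5 + 40 − 32/3 = 56/15.
So RHS = -∫_0^2 v(x) φ(x) dx = -56/15.
LHS − RHS = 112/15 ≠ 0, so the identity fails.
(For a valid weak derivative the identity must hold for EVERY test function, in particular this one. The failure shows v is NOT the weak derivative of u.)
Correct weak derivative would be u'(x) = 2 - 4*x.


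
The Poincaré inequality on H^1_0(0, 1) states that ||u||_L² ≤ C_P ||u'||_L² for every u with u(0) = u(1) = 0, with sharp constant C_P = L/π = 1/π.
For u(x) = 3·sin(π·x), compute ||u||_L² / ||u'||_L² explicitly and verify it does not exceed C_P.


||u||_L² / ||u'||_L² = 1/π = C_P.

u(x) = 3·sin(π·x), so u'(x) = 3*π*cos(π*x).
Writing u(x) = A·sin(kπx/L) with A = 3 and k = 1, use ∫_0^L sin²(kπx/L) dx = L/2 and ∫_0^L cos²(kπx/L) dx = L/2.
u² = 9·sin²(π·x) and (u')² = 9*π^2·cos²(π·x), and each of sin², cos² integrates to L/2 = 1/2 over (0, 1).
∫_0^1 u² dx = 9/2, so ||u||_L² = 3*sqrt(2)/2.
∫_0^1 (u')² dx = 9*π^2/2, so ||u'||_L² = 3*sqrt(2)*π/2.
Ratio ||u||_L² / ||u'||_L² = 1/π.
Sharp Poincaré constant on H^1_0(0, 1) is C_P = L/π = 1/π, achieved by sin(π·x).
This is the k = 1 eigenfunction (up to amplitude), so the ratio equals the sharp Poincaré constant exactly.


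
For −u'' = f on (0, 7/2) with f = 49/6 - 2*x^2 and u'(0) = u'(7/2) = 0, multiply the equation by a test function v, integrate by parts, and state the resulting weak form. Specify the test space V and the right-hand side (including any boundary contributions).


V = H^1(0, 7/2) (no boundary constraint on v; u is determined up to an additive constant); weak form: ∫_0^7/2 u'v' dx = ∫_0^7/2 (49/6 - 2*x^2) v dx for all v ∈ V.

Multiply both sides by a test function v and integrate from 0 to 7/2:
  ∫_0^7/2 −u''(x) v(x) dx = ∫_0^7/2 f(x) v(x) dx.
Integrate the LHS by parts once:
  ∫_0^7/2 −u'' v dx = −[u'(x) v(x)]_0^7/2 + ∫_0^7/2 u'(x) v'(x) dx.
Thus ∫_0^7/2 u'(x) v'(x) dx = ∫_0^7/2 f(x) v(x) dx + [u'(x) v(x)]_0^7/2.
Choose V so that boundary terms are either known or forced to vanish.
u has homogeneous Neumann: u'(0) = u'(7/2) = 0. So [u' v]_0^7/2 = 0·v(7/2) − 0·v(0) = 0 for any v; take V = H^1(0, 7/2).
Weak formulation: find u (satisfying any essential BC) such that ∫_0^7/2 u'(x) v'(x) dx = ∫_0^7/2 f v dx for all v ∈ V (homogeneous Neumann, so boundary terms vanish).
Substituting f(x) = 49/6 - 2*x^2, the right-hand side is ∫_0^7/2 (49/6 - 2*x^2) v dx.
Compatibility check (pure Neumann): taking v ≡ 1 ∈ V gives 0 = ∫_0^7/2 f dx + (0) − (0), i.e. ∫_0^7/2 f dx must equal u'(0) − u'(7/2) = 0. Indeed ∫_0^7/2 (49/6 - 2*x^2) dx = 0, so the data are compatible. The solution is then unique only up to an additive constant (fix it e.g. by requiring ∫_0^7/2 u dx = 0).


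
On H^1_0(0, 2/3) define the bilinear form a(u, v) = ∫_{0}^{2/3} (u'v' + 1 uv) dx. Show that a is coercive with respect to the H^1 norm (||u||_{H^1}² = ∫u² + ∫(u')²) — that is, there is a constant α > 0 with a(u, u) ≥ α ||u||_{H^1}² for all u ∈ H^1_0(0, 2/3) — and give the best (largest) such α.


α = 1

Coercivity of a(·,·) on H^1_0(0, 2/3) means a(u, u) ≥ α ||u||_{H^1}² for every u ∈ H^1_0.
The interval has length L = 2/3, and Poincaré/coercivity depend only on L. Here a(u, u) = ∫(u')² + (1)·∫u².
Here c = 1 ≥ 1, so a(u,u) = ∫(u')² + c∫u² ≥ ∫(u')² + ∫u² = ||u||_{H^1}², i.e. α = 1 works. No larger α is possible: a(u,u) ≥ α||u||_{H^1}² means (1−α)∫(u')² ≥ (α−c)∫u², and for the modes u_n = sin(nπ(x−x₀)/L) (x₀ the left endpoint) one has ∫u_n²/∫(u_n')² = (L/(nπ))² → 0, so a(u_n,u_n)/||u_n||_{H^1}² → 1. Hence the optimal constant is α = 1.
Therefore α = 1.


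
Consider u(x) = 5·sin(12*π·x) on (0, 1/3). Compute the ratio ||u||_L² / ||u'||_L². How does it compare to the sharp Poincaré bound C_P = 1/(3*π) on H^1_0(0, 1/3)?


||u||_L² / ||u'||_L² = 1/(12*π) < C_P = 1/(3*π).

u(x) = 5·sin(12*π·x), so u'(x) = 60*π*cos(12*π*x).
Writing u(x) = A·sin(kπx/L) with A = 5 and k = 4, use ∫_0^L sin²(kπx/L) dx = L/2 and ∫_0^L cos²(kπx/L) dx = L/2.
u² = 25·sin²(12*π·x) and (u')² = 3600*π^2·cos²(12*π·x), and each of sin², cos² integrates to L/2 = 1/6 over (0, 1/3).
∫_0^1/3 u² dx = 25/6, so ||u||_L² = 5*sqrt(6)/6.
∫_0^1/3 (u')² dx = 600*π^2, so ||u'||_L² = 10*sqrt(6)*π.
Ratio ||u||_L² / ||u'||_L² = 1/(12*π).
Sharp Poincaré constant on H^1_0(0, 1/3) is C_P = L/π = 1/(3*π), achieved by sin(3*π·x).
This is the k = 4 harmonic; the ratio L/(kπ) is strictly less than C_P = L/π, consistent with the sharp inequality ||u||_L² ≤ C_P ||u'||_L².


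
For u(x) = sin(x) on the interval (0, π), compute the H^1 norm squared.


||u||_{H^1(0,π)}^2 = π

u'(x) = cos(x).
Expand u² and (u')² and integrate term by term on (0, π), using: for integers n ≥ 1, ∫_0^π sin²(nx) dx = ∫_0^π cos²(nx) dx = π/2; for n ≠ n', ∫_0^π sin(nx)sin(n'x) dx = ∫_0^π cos(nx)cos(n'x) dx = 0; and by product-to-sum, ∫_0^π sin(nx)cos(n'x) dx = ½∫_0^π [sin((n+n')x) + sin((n−n')x)] dx, which is 0 when n+n' is even and 2n/(n²−n'²) when n+n' is odd (it need not vanish on (0, π)).
  u² squared terms: (1)²·∫sin(x)² dx = 1·π/2 = π/2.
  So ∫_0^π u² dx = π/2.
  (u')² squared terms: (1)²·∫cos(x)² dx = 1·π/2 = π/2.
  So ∫_0^π (u')² dx = π/2.
||u||_{H^1}^2 = (π/2) + (π/2) = π.
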